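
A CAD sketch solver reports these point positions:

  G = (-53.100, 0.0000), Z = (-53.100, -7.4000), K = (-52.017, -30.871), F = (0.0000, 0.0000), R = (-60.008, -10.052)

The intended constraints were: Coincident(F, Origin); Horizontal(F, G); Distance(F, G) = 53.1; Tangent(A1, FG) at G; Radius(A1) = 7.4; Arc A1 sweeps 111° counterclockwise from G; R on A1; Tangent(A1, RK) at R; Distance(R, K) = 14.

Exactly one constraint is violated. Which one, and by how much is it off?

Distance(R, K) = 14 — off by 8.30.

F = (0.00, 0.00) ✓; F.y = 0.00, G.y = 0.00 ✓; |FG| = 53.10 ✓; ∠(ZG, GF) = 90.00° ✓; |ZG| = 7.400 ✓; bearing(Z→R) − bearing(Z→G) = 111.0° ✓; |ZR| = 7.400 ✓; ∠(ZR, RK) = 90.00° ✓; |RK| = 22.30 ✗.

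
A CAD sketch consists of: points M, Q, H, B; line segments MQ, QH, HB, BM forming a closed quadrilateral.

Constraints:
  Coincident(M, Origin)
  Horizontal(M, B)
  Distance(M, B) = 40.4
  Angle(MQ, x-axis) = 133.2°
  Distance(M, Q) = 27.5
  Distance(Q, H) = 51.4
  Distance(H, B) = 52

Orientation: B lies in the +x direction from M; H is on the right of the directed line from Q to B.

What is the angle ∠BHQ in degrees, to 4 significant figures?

74.41°

M is at the origin; M and B share the same y with |MB| = 40.4 and B in +x, so B = (40.4, 0). MQ runs at 133.2° with |MQ| = 27.5, so Q = (-18.83, 20.05). H is determined by |QH| = 51.4 and |HB| = 52.0 together: it lies at the intersection of circle(Q, 51.4) and circle(B, 52.0). With |QB| = 62.53, the foot of the radical line on QB is 30.77 from Q and the perpendicular offset is √(51.4² − 30.77²) = 41.17. Taking the right-of-QB solution: H = (-2.884, -28.82).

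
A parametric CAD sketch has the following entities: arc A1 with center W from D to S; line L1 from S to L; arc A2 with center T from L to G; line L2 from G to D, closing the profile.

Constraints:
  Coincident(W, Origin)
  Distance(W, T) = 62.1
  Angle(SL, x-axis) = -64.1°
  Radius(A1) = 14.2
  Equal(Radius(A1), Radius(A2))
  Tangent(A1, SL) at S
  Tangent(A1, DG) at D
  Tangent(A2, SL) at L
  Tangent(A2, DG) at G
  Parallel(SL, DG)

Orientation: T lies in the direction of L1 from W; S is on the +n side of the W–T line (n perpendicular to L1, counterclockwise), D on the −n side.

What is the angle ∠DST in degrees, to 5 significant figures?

77.120°

W is at the origin and T lies 62.1 along u from W, so T = 62.1·u = (27.125, -55.863). Tangency of A1 to both parallel lines with radius 14.2 puts S and D at W ± 14.2·n: S = (12.774, 6.2026), D = (-12.774, -6.2026). Then cos ∠DST = SD·ST / (|SD||ST|), giving 77.120°.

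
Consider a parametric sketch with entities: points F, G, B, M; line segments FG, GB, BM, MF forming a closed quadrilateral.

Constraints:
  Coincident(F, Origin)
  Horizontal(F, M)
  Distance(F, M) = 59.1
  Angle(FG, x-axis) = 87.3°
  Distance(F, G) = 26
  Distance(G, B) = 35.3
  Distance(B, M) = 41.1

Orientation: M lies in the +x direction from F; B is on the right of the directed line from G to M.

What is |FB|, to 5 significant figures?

18.948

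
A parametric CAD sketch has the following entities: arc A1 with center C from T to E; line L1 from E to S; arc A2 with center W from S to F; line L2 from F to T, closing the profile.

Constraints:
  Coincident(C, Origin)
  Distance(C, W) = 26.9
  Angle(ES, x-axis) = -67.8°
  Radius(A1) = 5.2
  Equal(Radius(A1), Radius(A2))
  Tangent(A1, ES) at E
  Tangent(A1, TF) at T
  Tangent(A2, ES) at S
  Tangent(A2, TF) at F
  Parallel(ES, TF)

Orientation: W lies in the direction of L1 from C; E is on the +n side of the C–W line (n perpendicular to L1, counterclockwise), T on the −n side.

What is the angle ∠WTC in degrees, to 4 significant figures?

79.06°

C is at the origin and W lies 26.9 along u from C, so W = 26.9·u = (10.16, -24.91). Tangency of A1 to both parallel lines with radius 5.2 puts E and T at C ± 5.2·n: E = (4.815, 1.965), T = (-4.815, -1.965). Then cos ∠WTC = TW·TC / (|TW||TC|), giving 79.06°.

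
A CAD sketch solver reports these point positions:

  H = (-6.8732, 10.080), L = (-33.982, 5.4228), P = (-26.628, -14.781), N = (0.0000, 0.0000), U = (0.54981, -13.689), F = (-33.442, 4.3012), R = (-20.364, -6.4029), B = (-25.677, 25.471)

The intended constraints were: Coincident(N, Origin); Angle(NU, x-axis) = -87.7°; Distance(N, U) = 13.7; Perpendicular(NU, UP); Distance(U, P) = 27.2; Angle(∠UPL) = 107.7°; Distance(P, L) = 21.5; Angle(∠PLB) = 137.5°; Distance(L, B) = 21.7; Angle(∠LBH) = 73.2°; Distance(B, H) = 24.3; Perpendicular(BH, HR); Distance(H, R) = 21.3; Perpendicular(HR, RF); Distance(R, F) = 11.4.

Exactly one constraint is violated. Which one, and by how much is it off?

Distance(R, F) = 11.4 — off by 5.50.

N = (0.00, 0.00) ✓; NU at -87.70° ✓; |NU| = 13.70 ✓; ∠(NU, UP) = 90.00° ✓; |UP| = 27.20 ✓; ∠UPL = 107.7° ✓; |PL| = 21.50 ✓; ∠PLB = 137.5° ✓; |LB| = 21.70 ✓; ∠LBH = 73.20° ✓; |BH| = 24.30 ✓; ∠(BH, HR) = 90.00° ✓; |HR| = 21.30 ✓; ∠(HR, RF) = 90.00° ✓; |RF| = 16.90 ✗.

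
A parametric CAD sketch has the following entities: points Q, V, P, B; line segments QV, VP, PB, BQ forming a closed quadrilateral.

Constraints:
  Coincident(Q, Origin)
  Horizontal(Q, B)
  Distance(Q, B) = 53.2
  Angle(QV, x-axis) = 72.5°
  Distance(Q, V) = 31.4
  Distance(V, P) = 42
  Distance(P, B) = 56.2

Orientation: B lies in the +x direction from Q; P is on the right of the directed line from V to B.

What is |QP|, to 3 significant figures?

10.7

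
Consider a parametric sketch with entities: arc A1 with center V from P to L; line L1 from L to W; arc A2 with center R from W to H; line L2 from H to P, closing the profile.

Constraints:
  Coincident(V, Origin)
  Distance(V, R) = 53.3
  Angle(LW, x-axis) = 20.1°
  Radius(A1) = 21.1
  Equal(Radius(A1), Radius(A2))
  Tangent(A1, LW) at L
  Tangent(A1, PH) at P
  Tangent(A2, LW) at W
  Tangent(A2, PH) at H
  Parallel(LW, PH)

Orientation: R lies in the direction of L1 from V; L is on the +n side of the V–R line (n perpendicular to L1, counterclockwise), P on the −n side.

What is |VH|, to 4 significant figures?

57.32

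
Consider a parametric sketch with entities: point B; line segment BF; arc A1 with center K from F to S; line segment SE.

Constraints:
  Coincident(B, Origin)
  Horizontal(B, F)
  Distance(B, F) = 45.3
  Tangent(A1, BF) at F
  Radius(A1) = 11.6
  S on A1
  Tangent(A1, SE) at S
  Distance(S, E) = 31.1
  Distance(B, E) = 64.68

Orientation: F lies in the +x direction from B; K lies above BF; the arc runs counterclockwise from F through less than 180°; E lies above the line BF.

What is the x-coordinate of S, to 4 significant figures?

56.33

Checks: |KS| = 11.60 ✓; ∠(KS, SE) = 90.00° ✓; |SE| = 31.10 ✓; |BE| = 64.68 ✓.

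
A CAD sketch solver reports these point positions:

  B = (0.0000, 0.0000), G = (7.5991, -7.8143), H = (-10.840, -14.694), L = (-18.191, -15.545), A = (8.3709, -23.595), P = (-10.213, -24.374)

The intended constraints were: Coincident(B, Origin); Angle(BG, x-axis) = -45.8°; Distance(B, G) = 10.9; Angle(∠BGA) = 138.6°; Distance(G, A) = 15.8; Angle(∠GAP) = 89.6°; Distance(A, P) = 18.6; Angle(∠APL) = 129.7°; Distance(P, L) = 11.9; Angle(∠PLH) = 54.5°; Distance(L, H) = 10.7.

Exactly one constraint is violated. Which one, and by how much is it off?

Distance(L, H) = 10.7 — off by 3.30.

B = (0.00, 0.00) ✓; BG at -45.80° ✓; |BG| = 10.90 ✓; ∠BGA = 138.6° ✓; |GA| = 15.80 ✓; ∠GAP = 89.60° ✓; |AP| = 18.60 ✓; ∠APL = 129.7° ✓; |PL| = 11.90 ✓; ∠PLH = 54.50° ✓; |LH| = 7.400 ✗.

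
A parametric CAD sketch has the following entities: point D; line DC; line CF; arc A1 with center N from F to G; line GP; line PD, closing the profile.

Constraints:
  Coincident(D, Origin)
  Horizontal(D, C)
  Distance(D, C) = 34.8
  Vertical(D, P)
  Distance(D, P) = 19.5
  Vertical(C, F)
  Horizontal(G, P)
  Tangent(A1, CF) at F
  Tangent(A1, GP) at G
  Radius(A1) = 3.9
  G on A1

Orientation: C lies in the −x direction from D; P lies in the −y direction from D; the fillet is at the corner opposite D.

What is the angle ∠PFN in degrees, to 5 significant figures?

6.3944°

The virtual corner opposite D is at (-34.800, -19.500). Since A1 is tangent to CF there, NF ⟂ CF and A1 meets GP tangentially, so NG is at right angles to GP, with radius 3.9, so the center N sits 3.9 in from both sides at N = (-30.900, -15.600). That places the tangent points at F = (-34.800, -15.600) on CF and G = (-30.900, -19.500) on GP. Then cos ∠PFN = FP·FN / (|FP||FN|), giving 6.3944°.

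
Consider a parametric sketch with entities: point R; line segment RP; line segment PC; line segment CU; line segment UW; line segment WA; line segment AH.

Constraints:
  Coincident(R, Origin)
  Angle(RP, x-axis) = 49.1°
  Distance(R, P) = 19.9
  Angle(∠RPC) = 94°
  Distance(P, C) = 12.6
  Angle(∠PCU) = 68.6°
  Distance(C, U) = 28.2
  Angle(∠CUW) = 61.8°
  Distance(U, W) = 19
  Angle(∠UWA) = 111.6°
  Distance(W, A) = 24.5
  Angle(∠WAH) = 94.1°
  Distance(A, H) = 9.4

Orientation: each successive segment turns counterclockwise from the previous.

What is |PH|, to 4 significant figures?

11.76

R is at the origin; RP runs at 49.1° with length 19.9, so P = (13.03, 15.04). ∠RPC = 94.0° gives PC at 135.1° from the x-axis; with |PC| = 12.6, C = (4.104, 23.94). ∠PCU = 68.6° gives CU at -113.5° from the x-axis; with |CU| = 28.2, U = (-7.140, -1.926). ∠CUW = 61.8° gives UW at 4.700° from the x-axis; with |UW| = 19.0, W = (11.80, -0.3688). ∠UWA = 111.6° gives WA at 73.10° from the x-axis; with |WA| = 24.5, A = (18.92, 23.07). ∠WAH = 94.1° gives AH at 159.0° from the x-axis; with |AH| = 9.4, H = (10.14, 26.44). Then |PH| = |H − P| = 11.76.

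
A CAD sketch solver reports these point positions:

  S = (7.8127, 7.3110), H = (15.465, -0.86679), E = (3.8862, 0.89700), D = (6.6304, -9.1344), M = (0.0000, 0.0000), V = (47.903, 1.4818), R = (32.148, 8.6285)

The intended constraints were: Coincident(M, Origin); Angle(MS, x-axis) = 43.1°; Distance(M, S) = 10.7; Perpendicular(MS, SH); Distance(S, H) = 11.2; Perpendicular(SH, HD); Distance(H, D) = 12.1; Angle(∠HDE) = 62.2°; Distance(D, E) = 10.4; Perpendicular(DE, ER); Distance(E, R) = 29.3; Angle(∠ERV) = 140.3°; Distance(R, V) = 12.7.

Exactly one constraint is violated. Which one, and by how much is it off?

Distance(R, V) = 12.7 — off by 4.60.

M = (0.00, 0.00) ✓; MS at 43.10° ✓; |MS| = 10.70 ✓; ∠(MS, SH) = 90.00° ✓; |SH| = 11.20 ✓; ∠(SH, HD) = 90.00° ✓; |HD| = 12.10 ✓; ∠HDE = 62.20° ✓; |DE| = 10.40 ✓; ∠(DE, ER) = 90.00° ✓; |ER| = 29.30 ✓; ∠ERV = 140.3° ✓; |RV| = 17.30 ✗.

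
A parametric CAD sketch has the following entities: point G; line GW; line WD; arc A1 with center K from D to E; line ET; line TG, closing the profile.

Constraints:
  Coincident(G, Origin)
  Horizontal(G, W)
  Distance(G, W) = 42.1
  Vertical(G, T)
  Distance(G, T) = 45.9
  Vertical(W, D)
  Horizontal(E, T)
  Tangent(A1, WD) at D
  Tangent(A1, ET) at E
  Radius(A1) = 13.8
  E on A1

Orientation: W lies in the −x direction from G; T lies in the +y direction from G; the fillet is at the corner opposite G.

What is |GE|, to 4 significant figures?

53.92

G is at the origin; GW is horizontal with |GW| = 42.1 and W on the −x side, so W = (-42.10, 0.000). G and T share the same x with |GT| = 45.9 and T on the +y side, so T = (0.000, 45.90). The virtual corner opposite G is at (-42.10, 45.90). A1 meets WD tangentially, so KD is at right angles to WD and tangency of A1 to ET means the radius KE is perpendicular to ET, with radius 13.8, so the center K sits 13.8 in from both sides at K = (-28.30, 32.10). That places the tangent points at D = (-42.10, 32.10) on WD and E = (-28.30, 45.90) on ET. Then |GE| = |E − G| = 53.92.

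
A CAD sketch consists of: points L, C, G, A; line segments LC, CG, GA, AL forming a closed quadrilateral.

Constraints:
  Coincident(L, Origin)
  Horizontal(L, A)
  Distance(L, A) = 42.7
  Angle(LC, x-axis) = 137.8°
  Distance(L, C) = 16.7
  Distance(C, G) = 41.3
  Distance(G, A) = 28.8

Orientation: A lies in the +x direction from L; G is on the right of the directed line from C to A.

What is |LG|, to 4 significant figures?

24.60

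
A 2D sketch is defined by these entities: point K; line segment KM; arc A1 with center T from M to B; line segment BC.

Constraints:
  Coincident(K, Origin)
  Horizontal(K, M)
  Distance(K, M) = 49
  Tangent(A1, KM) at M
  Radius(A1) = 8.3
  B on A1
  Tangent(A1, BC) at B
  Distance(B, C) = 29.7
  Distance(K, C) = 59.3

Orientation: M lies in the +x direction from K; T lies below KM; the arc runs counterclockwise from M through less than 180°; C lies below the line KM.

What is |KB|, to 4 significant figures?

41.85

Checks: K = (0.00, 0.00) ✓; |TB| = 8.300 ✓; ∠(TB, BC) = 90.00° ✓; |BC| = 29.70 ✓; |KC| = 59.30 ✓.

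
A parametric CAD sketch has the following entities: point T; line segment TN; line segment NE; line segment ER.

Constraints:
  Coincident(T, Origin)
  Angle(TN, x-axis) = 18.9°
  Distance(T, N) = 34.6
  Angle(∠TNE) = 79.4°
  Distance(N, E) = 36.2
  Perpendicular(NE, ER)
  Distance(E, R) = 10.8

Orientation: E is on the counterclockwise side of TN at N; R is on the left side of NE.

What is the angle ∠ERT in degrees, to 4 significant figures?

127.9°

T is at the origin; TN runs at 18.9° with length 34.6, so N = 34.6·(cos 18.9°, sin 18.9°) = (32.73, 11.21). ∠TNE = 79.4°, so NE runs at 18.9° + (180° − 79.4°) = 119.5° from the x-axis; with |NE| = 36.2, E = N + 36.2·(cos 119.5°, sin 119.5°) = (14.91, 42.71). NE is perpendicular to ER; with |ER| = 10.8 on the left of NE, R = E + 10.8·(-0.8704, -0.4924) = (5.509, 37.40). Then cos ∠ERT = RE·RT / (|RE||RT|), giving 127.9°.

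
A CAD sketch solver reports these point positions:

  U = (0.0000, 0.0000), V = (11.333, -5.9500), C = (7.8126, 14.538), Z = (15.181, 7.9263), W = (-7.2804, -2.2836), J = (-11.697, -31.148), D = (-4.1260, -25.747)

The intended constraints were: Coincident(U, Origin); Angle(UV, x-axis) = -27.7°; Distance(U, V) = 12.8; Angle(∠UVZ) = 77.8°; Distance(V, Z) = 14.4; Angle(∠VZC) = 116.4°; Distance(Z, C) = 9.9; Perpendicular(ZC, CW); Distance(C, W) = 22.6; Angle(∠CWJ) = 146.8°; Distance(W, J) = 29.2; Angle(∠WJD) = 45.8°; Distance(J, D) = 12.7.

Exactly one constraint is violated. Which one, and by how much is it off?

Distance(J, D) = 12.7 — off by 3.40.

U = (0.00, 0.00) ✓; UV at -27.70° ✓; |UV| = 12.80 ✓; ∠UVZ = 77.80° ✓; |VZ| = 14.40 ✓; ∠VZC = 116.4° ✓; |ZC| = 9.900 ✓; ∠(ZC, CW) = 90.00° ✓; |CW| = 22.60 ✓; ∠CWJ = 146.8° ✓; |WJ| = 29.20 ✓; ∠WJD = 45.80° ✓; |JD| = 9.300 ✗.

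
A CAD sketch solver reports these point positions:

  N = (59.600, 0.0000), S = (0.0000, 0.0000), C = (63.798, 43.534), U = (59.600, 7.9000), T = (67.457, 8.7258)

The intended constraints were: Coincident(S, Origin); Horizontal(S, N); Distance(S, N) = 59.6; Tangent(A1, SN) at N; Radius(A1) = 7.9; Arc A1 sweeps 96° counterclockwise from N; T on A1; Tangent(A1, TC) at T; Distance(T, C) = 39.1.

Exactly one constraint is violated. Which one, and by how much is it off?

Distance(T, C) = 39.1 — off by 4.10.

S = (0.00, 0.00) ✓; S.y = 0.00, N.y = 0.00 ✓; |SN| = 59.60 ✓; ∠(UN, NS) = 90.00° ✓; |UN| = 7.900 ✓; bearing(U→T) − bearing(U→N) = 96.00° ✓; |UT| = 7.900 ✓; ∠(UT, TC) = 90.00° ✓; |TC| = 35.00 ✗.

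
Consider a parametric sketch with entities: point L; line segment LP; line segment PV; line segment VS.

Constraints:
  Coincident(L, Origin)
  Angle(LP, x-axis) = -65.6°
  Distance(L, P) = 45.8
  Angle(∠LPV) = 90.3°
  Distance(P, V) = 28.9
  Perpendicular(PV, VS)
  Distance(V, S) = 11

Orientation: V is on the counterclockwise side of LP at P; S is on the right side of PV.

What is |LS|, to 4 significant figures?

63.84

L is at the origin; LP runs at -65.6° with length 45.8, so P = 45.8·(cos -65.6°, sin -65.6°) = (18.92, -41.71). ∠LPV = 90.3°, so PV runs at -65.6° + (180° − 90.3°) = 24.10° from the x-axis; with |PV| = 28.9, V = P + 28.9·(cos 24.10°, sin 24.10°) = (45.30, -29.91). The perpendicularity gives VS at right angles to PV; with |VS| = 11.0 on the right of PV, S = V + 11.0·(0.4083, -0.9128) = (49.79, -39.95). Then |LS| = |S − L| = 63.84.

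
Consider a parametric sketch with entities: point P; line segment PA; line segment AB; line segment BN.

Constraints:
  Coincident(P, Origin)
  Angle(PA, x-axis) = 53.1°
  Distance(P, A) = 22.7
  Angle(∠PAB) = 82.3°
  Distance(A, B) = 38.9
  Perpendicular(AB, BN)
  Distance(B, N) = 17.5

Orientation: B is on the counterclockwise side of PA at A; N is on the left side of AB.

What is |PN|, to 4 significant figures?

36.20

∠PAB = 82.3°, so AB runs at 53.1° + (180° − 82.3°) = 150.8° from the x-axis; with |AB| = 38.9, B = A + 38.9·(cos 150.8°, sin 150.8°) = (-20.33, 37.13). The perpendicularity gives BN at right angles to AB; with |BN| = 17.5 on the left of AB, N = B + 17.5·(-0.4879, -0.8729) = (-28.86, 21.85). Then |PN| = |N − P| = 36.20.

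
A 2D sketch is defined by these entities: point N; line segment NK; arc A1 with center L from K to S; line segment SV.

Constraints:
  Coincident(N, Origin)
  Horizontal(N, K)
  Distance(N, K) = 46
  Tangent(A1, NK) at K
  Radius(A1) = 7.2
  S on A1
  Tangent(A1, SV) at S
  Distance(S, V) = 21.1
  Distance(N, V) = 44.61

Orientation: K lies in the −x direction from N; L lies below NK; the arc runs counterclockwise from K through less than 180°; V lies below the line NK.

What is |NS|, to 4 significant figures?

52.43

N is at the origin; NK is horizontal with |NK| = 46.0 and K on the −x side, so K = (-46.00, 0.000). Since A1 is tangent to NK there, LK ⟂ NK, so L = K + (0, -7.2) = (-46.00, -7.200). Since LS ⟂ SV (tangency), |LV| = √(7.2² + 21.1²) = 22.29 regardless of where S sits on A1. So V lies on both circle(N, 44.61) and circle(L, 22.29); the below-NK intersection is V = (-35.58, -26.91). S is the foot of the tangent from V: S = (-50.94, -12.44).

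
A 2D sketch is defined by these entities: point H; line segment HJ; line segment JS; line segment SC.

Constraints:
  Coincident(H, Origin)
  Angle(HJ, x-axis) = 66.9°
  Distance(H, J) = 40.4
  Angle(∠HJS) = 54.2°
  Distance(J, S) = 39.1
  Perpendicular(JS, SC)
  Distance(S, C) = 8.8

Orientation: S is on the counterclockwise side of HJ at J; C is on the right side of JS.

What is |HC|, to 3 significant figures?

44.4

H is at the origin; HJ runs at 66.9° with length 40.4, so J = 40.4·(cos 66.9°, sin 66.9°) = (15.9, 37.2). ∠HJS = 54.2°, so JS runs at 66.9° + (180° − 54.2°) = 193° from the x-axis; with |JS| = 39.1, S = J + 39.1·(cos 193°, sin 193°) = (-22.3, 28.6). JS ⟂ SC; with |SC| = 8.8 on the right of JS, C = S + 8.8·(-0.220, 0.976) = (-24.2, 37.1). Then |HC| = |C − H| = 44.4.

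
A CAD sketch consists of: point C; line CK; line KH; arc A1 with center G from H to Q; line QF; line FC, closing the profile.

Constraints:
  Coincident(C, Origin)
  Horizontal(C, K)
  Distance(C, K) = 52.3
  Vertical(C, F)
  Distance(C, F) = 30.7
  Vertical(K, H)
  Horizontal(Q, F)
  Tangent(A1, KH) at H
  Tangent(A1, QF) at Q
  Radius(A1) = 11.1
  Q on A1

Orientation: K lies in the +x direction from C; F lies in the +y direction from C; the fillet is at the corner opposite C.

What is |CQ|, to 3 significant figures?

51.4

The virtual corner opposite C is at (52.3, 30.7). Since A1 is tangent to KH there, GH ⟂ KH and A1 meets QF tangentially, so GQ is at right angles to QF, with radius 11.1, so the center G sits 11.1 in from both sides at G = (41.2, 19.6). That places the tangent points at H = (52.3, 19.6) on KH and Q = (41.2, 30.7) on QF. Then |CQ| = |Q − C| = 51.4.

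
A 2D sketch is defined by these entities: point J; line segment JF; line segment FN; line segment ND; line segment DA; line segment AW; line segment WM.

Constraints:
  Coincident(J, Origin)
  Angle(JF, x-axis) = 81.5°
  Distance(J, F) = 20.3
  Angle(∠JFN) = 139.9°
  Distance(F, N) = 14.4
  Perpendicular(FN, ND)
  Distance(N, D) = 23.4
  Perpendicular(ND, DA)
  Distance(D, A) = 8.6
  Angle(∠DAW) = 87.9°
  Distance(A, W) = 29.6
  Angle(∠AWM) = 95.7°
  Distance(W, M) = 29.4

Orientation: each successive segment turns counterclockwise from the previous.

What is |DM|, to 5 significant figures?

38.262

J is at the origin; JF runs at 81.5° with length 20.3, so F = (3.0005, 20.077). ∠JFN = 139.9° gives FN at 121.60° from the x-axis; with |FN| = 14.4, N = (-4.5449, 32.342). The perpendicularity gives ND at right angles to FN, so ND runs at -148.40°; with |ND| = 23.4, D = (-24.475, 20.081). ND ⟂ DA, so DA runs at -58.400°; with |DA| = 8.6, A = (-19.969, 12.756). ∠DAW = 87.9° gives AW at 33.700° from the x-axis; with |AW| = 29.6, W = (4.6568, 29.179). ∠AWM = 95.7° gives WM at 118.00° from the x-axis; with |WM| = 29.4, M = (-9.1456, 55.138). Then |DM| = |M − D| = 38.262.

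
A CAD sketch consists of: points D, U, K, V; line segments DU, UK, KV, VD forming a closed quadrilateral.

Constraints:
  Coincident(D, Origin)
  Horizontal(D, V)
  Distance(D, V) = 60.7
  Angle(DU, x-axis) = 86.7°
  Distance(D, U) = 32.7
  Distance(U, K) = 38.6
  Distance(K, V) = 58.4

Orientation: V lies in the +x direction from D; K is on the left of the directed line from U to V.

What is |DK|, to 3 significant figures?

63.1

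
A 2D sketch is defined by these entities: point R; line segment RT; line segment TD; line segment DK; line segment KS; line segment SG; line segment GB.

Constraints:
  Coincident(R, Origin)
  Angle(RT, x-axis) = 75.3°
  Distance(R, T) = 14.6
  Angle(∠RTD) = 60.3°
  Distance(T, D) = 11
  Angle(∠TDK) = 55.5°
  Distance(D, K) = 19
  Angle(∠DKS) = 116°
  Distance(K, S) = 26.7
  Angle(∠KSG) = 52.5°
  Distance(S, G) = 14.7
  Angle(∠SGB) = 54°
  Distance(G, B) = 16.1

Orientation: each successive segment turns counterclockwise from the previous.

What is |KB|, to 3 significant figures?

13.7

R is at the origin; RT runs at 75.3° with length 14.6, so T = (3.70, 14.1). ∠RTD = 60.3° gives TD at -165° from the x-axis; with |TD| = 11.0, D = (-6.92, 11.3). ∠TDK = 55.5° gives DK at -40.5° from the x-axis; with |DK| = 19.0, K = (7.53, -1.06). ∠DKS = 116.0° gives KS at 23.5° from the x-axis; with |KS| = 26.7, S = (32.0, 9.58). ∠KSG = 52.5° gives SG at 151° from the x-axis; with |SG| = 14.7, G = (19.2, 16.7). ∠SGB = 54.0° gives GB at -83.0° from the x-axis; with |GB| = 16.1, B = (21.1, 0.729). Then |KB| = |B − K| = 13.7.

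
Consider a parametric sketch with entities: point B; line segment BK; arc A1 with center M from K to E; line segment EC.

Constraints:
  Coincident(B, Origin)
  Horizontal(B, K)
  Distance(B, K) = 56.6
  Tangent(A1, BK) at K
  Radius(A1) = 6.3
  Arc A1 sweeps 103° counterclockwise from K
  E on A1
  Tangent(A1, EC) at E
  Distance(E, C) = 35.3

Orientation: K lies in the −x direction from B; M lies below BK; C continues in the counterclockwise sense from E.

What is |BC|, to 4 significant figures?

69.11

B is at the origin; B and K share the same y with |BK| = 56.6 and K on the −x side, so K = (-56.60, 0.000). A1 meets BK tangentially, so MK is at right angles to BK, so M = K + (0, -6.3) = (-56.60, -6.300). On A1, K sits at bearing 90° from M; a 103° counterclockwise sweep puts E at bearing 193°, so E = M + 6.3·(cos 193°, sin 193°) = (-62.74, -7.717). A1 meets EC tangentially, so ME is at right angles to EC, so EC runs along (−sin 193°, cos 193°); with |EC| = 35.3, C = (-54.80, -42.11). Then |BC| = |C − B| = 69.11.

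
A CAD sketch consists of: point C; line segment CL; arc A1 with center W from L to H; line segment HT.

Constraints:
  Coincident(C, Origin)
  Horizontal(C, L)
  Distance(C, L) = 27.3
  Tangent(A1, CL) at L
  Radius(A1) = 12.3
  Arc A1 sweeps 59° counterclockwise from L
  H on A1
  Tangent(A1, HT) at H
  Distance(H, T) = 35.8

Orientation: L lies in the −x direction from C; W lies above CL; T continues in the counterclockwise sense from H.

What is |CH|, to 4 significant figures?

17.79

C is at the origin; CL is horizontal with |CL| = 27.3 and L on the −x side, so L = (-27.30, 0.000). A1 meets CL tangentially, so WL is at right angles to CL, so W = L + (0, 12.3) = (-27.30, 12.30). On A1, L sits at bearing -90° from W; a 59° counterclockwise sweep puts H at bearing -31°, so H = W + 12.3·(cos -31°, sin -31°) = (-16.76, 5.965). Then |CH| = |H − C| = 17.79.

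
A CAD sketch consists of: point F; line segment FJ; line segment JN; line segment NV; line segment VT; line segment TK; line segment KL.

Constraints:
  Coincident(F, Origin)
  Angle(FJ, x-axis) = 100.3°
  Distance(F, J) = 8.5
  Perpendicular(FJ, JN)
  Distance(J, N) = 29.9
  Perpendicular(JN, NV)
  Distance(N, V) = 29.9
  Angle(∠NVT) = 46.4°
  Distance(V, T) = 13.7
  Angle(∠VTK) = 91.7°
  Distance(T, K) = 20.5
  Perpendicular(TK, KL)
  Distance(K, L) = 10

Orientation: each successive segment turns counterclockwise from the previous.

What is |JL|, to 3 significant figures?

42.8

∠VTK = 91.7° gives TK at 142° from the x-axis; with |TK| = 20.5, K = (-33.7, -2.77). TK is perpendicular to KL, so KL runs at -128°; with |KL| = 10.0, L = (-39.8, -10.7). Then |JL| = |L − J| = 42.8.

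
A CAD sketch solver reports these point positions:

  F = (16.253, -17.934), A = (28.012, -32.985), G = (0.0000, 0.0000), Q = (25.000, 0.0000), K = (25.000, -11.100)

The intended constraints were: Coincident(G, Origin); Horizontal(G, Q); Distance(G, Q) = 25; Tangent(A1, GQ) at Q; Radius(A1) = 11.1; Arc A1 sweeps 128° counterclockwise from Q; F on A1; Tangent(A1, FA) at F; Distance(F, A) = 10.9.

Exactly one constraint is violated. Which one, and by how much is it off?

Distance(F, A) = 10.9 — off by 8.20.

G = (0.00, 0.00) ✓; G.y = 0.00, Q.y = 0.00 ✓; |GQ| = 25.00 ✓; ∠(KQ, QG) = 90.00° ✓; |KQ| = 11.10 ✓; bearing(K→F) − bearing(K→Q) = 128.0° ✓; |KF| = 11.10 ✓; ∠(KF, FA) = 90.00° ✓; |FA| = 19.10 ✗.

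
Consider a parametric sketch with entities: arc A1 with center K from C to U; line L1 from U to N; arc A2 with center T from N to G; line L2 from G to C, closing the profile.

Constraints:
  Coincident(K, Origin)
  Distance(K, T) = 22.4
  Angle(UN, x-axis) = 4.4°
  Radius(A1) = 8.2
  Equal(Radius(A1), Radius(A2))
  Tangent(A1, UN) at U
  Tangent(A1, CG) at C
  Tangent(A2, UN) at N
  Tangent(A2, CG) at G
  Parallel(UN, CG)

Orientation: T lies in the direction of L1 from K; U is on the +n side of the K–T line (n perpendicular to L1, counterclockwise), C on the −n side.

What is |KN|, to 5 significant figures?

23.854

The slot axis is L1's direction at 4.4°, so u = (cos 4.4°, sin 4.4°) = (0.99705, 0.076719) and n = (−sin 4.4°, cos 4.4°) = (-0.076719, 0.99705). K is at the origin and T lies 22.4 along u from K, so T = 22.4·u = (22.334, 1.7185). Tangency of A1 to both parallel lines with radius 8.2 puts U and C at K ± 8.2·n: U = (-0.62910, 8.1758), C = (0.62910, -8.1758). Equal radii place N and G the same way about T: N = T + 8.2·n = (21.705, 9.8943), G = T − 8.2·n = (22.963, -6.4573). Then |KN| = |N − K| = 23.854.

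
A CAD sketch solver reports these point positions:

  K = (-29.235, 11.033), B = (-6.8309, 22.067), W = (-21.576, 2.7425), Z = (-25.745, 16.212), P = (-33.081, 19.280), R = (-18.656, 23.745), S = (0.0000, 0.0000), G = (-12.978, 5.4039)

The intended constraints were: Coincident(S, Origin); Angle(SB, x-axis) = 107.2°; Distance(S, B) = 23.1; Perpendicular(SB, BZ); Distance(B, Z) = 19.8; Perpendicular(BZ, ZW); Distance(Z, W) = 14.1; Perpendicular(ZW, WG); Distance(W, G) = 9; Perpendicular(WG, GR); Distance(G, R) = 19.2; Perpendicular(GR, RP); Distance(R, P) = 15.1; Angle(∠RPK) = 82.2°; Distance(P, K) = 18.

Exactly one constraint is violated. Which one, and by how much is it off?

Distance(P, K) = 18 — off by 8.90.

S = (0.00, 0.00) ✓; SB at 107.2° ✓; |SB| = 23.10 ✓; ∠(SB, BZ) = 90.00° ✓; |BZ| = 19.80 ✓; ∠(BZ, ZW) = 90.00° ✓; |ZW| = 14.10 ✓; ∠(ZW, WG) = 90.00° ✓; |WG| = 9.000 ✓; ∠(WG, GR) = 90.00° ✓; |GR| = 19.20 ✓; ∠(GR, RP) = 90.00° ✓; |RP| = 15.10 ✓; ∠RPK = 82.20° ✓; |PK| = 9.100 ✗.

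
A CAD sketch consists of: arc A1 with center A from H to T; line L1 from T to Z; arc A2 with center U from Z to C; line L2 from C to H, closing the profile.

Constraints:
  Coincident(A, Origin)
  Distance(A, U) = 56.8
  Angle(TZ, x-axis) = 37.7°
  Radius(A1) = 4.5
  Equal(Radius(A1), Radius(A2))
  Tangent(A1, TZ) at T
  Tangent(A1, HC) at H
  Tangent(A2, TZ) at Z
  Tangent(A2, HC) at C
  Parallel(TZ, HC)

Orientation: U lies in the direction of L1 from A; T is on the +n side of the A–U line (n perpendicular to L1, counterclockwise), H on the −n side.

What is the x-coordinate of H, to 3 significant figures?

2.75

A is at the origin and U lies 56.8 along u from A, so U = 56.8·u = (44.9, 34.7). Tangency of A1 to both parallel lines with radius 4.5 puts T and H at A ± 4.5·n: T = (-2.75, 3.56), H = (2.75, -3.56). So H.x = 2.75.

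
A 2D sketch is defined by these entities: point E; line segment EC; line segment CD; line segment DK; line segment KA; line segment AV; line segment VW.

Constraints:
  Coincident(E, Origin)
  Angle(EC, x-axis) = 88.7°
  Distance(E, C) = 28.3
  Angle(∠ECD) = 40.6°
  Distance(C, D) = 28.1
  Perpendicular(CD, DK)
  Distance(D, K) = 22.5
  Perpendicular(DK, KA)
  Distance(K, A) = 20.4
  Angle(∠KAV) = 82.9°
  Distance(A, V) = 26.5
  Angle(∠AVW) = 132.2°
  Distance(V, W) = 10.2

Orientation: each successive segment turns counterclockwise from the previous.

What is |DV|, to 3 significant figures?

17.5

E is at the origin; EC runs at 88.7° with length 28.3, so C = (0.642, 28.3). ∠ECD = 40.6° gives CD at -132° from the x-axis; with |CD| = 28.1, D = (-18.1, 7.38). The perpendicularity gives DK at right angles to CD, so DK runs at -41.9°; with |DK| = 22.5, K = (-1.38, -7.65). DK ⟂ KA, so KA runs at 48.1°; with |KA| = 20.4, A = (12.2, 7.54). ∠KAV = 82.9° gives AV at 145° from the x-axis; with |AV| = 26.5, V = (-9.51, 22.7). Then |DV| = |V − D| = 17.5.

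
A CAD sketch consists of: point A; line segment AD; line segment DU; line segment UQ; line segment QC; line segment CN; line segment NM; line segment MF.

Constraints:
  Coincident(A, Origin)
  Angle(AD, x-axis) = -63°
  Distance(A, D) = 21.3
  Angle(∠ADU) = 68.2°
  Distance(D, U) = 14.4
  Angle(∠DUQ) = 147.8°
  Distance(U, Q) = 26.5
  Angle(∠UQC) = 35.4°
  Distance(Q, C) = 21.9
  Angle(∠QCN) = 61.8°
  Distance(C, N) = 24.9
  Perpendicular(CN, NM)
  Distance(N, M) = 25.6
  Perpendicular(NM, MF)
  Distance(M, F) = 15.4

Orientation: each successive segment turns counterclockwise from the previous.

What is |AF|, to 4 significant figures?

34.34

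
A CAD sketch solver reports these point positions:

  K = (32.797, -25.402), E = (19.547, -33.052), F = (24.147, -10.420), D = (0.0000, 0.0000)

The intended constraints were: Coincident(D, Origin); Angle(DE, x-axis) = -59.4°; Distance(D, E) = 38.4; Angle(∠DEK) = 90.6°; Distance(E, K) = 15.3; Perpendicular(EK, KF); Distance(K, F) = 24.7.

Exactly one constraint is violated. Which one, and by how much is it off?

Distance(K, F) = 24.7 — off by 7.40.

D = (0.00, 0.00) ✓; DE at -59.40° ✓; |DE| = 38.40 ✓; ∠DEK = 90.60° ✓; |EK| = 15.30 ✓; ∠(EK, KF) = 90.00° ✓; |KF| = 17.30 ✗.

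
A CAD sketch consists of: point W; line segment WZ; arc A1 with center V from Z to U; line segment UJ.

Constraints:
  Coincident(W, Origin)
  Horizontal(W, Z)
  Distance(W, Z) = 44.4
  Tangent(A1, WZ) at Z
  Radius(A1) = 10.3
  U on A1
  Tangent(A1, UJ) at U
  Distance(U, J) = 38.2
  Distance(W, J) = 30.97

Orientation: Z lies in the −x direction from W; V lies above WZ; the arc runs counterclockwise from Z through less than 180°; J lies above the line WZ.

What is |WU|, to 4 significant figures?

37.36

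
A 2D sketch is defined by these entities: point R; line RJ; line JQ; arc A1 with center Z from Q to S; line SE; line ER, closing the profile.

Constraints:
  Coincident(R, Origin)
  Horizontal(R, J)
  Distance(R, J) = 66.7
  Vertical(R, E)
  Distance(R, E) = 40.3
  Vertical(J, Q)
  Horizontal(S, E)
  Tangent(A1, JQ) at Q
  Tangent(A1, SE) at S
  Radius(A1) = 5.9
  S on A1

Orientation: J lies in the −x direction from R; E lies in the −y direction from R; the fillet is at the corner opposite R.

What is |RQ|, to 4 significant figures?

75.05

The virtual corner opposite R is at (-66.70, -40.30). Since A1 is tangent to JQ there, ZQ ⟂ JQ and tangency of A1 to SE means the radius ZS is perpendicular to SE, with radius 5.9, so the center Z sits 5.9 in from both sides at Z = (-60.80, -34.40). That places the tangent points at Q = (-66.70, -34.40) on JQ and S = (-60.80, -40.30) on SE. Then |RQ| = |Q − R| = 75.05.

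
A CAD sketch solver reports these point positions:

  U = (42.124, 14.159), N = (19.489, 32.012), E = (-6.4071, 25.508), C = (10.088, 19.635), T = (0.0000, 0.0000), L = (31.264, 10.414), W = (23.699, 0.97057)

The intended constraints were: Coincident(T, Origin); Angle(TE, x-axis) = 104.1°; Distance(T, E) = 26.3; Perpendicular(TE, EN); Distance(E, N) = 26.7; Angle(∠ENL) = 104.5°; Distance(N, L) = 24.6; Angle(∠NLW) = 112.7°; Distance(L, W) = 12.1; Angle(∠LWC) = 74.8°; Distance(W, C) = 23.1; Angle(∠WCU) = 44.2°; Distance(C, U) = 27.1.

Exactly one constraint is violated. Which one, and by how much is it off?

Distance(C, U) = 27.1 — off by 5.40.

T = (0.00, 0.00) ✓; TE at 104.1° ✓; |TE| = 26.30 ✓; ∠(TE, EN) = 90.00° ✓; |EN| = 26.70 ✓; ∠ENL = 104.5° ✓; |NL| = 24.60 ✓; ∠NLW = 112.7° ✓; |LW| = 12.10 ✓; ∠LWC = 74.80° ✓; |WC| = 23.10 ✓; ∠WCU = 44.20° ✓; |CU| = 32.50 ✗.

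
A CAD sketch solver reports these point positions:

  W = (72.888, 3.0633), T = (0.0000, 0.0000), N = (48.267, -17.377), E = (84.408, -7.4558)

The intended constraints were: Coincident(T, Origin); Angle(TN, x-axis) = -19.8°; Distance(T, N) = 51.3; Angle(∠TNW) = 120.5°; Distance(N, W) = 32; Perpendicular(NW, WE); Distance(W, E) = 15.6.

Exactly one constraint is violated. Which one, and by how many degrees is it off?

Perpendicular(NW, WE) — off by 7.90°.

T = (0.00, 0.00) ✓; TN at -19.80° ✓; |TN| = 51.30 ✓; ∠TNW = 120.5° ✓; |NW| = 32.00 ✓; ∠(NW, WE) = 82.10° ✗; |WE| = 15.60 ✓.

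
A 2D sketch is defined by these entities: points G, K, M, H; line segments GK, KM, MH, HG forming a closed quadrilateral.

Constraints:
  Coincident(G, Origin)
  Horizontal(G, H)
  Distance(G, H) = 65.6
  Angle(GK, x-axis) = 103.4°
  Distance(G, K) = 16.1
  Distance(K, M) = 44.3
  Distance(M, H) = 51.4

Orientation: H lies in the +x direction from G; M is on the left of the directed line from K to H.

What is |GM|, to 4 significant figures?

52.03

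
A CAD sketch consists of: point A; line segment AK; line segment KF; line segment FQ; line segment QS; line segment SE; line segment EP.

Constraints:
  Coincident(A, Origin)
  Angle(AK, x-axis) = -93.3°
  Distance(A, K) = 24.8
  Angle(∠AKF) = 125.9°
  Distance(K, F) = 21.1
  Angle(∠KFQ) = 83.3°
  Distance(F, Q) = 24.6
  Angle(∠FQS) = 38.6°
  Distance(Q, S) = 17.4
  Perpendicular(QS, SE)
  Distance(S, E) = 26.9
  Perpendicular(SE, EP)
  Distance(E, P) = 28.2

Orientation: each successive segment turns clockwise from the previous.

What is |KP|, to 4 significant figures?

50.63

QS ⟂ SE, so SE runs at -115.5°; with |SE| = 26.9, E = (-25.82, -45.77). The perpendicularity gives EP at right angles to SE, so EP runs at 154.5°; with |EP| = 28.2, P = (-51.28, -33.63). Then |KP| = |P − K| = 50.63.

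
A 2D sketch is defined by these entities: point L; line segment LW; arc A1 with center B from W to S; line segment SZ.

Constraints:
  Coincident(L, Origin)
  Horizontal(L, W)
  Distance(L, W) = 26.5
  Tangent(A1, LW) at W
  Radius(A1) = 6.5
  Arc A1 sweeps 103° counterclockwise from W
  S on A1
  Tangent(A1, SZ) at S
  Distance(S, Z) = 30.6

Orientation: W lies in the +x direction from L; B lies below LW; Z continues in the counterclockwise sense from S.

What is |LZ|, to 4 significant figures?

46.46

On A1, W sits at bearing 90° from B; a 103° counterclockwise sweep puts S at bearing 193°, so S = B + 6.5·(cos 193°, sin 193°) = (20.17, -7.962). A1 meets SZ tangentially, so BS is at right angles to SZ, so SZ runs along (−sin 193°, cos 193°); with |SZ| = 30.6, Z = (27.05, -37.78). Then |LZ| = |Z − L| = 46.46.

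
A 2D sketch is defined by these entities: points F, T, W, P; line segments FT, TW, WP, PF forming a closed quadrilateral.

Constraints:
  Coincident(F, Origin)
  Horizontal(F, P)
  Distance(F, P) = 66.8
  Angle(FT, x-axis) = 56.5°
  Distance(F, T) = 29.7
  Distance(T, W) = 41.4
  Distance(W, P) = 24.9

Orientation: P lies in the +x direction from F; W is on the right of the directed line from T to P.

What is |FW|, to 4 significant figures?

43.48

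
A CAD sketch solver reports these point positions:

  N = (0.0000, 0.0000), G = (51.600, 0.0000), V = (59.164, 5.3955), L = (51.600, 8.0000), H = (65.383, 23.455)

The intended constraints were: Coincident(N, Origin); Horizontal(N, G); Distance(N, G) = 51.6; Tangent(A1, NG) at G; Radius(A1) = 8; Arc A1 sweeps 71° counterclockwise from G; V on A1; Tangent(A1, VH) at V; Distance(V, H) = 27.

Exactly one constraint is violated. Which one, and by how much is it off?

Distance(V, H) = 27 — off by 7.90.

N = (0.00, 0.00) ✓; N.y = 0.00, G.y = 0.00 ✓; |NG| = 51.60 ✓; ∠(LG, GN) = 90.00° ✓; |LG| = 8.000 ✓; bearing(L→V) − bearing(L→G) = 71.00° ✓; |LV| = 8.000 ✓; ∠(LV, VH) = 90.00° ✓; |VH| = 19.10 ✗.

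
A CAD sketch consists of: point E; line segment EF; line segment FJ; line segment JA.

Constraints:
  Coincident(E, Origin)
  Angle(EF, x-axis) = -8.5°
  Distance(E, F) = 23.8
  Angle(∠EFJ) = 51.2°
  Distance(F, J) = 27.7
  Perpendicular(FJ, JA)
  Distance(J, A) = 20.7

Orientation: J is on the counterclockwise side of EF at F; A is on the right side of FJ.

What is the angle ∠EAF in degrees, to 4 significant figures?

35.18°

E is at the origin; EF runs at -8.5° with length 23.8, so F = 23.8·(cos -8.5°, sin -8.5°) = (23.54, -3.518). ∠EFJ = 51.2°, so FJ runs at -8.5° + (180° − 51.2°) = 120.3° from the x-axis; with |FJ| = 27.7, J = F + 27.7·(cos 120.3°, sin 120.3°) = (9.563, 20.40). FJ ⟂ JA; with |JA| = 20.7 on the right of FJ, A = J + 20.7·(0.8634, 0.5045) = (27.44, 30.84). Then cos ∠EAF = AE·AF / (|AE||AF|), giving 35.18°.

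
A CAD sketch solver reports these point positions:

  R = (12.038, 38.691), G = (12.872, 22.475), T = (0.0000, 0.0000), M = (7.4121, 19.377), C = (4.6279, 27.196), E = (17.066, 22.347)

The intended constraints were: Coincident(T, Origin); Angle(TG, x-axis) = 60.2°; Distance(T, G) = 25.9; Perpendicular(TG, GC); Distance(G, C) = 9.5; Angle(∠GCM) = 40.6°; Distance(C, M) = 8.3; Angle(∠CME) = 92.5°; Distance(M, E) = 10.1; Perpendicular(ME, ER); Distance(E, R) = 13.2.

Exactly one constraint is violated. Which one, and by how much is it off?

Distance(E, R) = 13.2 — off by 3.90.

T = (0.00, 0.00) ✓; TG at 60.20° ✓; |TG| = 25.90 ✓; ∠(TG, GC) = 90.00° ✓; |GC| = 9.500 ✓; ∠GCM = 40.60° ✓; |CM| = 8.300 ✓; ∠CME = 92.50° ✓; |ME| = 10.10 ✓; ∠(ME, ER) = 90.00° ✓; |ER| = 17.10 ✗.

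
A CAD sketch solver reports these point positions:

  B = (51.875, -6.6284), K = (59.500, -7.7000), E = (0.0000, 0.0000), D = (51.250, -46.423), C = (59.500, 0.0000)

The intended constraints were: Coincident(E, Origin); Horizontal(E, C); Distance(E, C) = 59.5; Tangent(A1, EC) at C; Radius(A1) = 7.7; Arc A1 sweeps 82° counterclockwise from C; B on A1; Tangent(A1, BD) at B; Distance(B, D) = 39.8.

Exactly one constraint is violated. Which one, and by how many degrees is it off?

Tangent(A1, BD) at B — off by 7.10°.

E = (0.00, 0.00) ✓; E.y = 0.00, C.y = 0.00 ✓; |EC| = 59.50 ✓; ∠(KC, CE) = 90.00° ✓; |KC| = 7.700 ✓; bearing(K→B) − bearing(K→C) = 82.00° ✓; |KB| = 7.700 ✓; ∠(KB, BD) = 82.90° ✗; |BD| = 39.80 ✓.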